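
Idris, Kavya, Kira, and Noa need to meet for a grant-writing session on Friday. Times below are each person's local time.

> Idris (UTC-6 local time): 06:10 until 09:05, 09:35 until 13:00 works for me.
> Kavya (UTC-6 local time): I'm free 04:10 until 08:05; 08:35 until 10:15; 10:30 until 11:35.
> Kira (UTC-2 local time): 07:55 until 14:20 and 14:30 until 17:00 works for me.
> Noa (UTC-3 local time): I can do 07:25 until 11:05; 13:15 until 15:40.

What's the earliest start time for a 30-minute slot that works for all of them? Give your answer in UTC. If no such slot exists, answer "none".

12:10

Idris in UTC: 12:10-15:05, 15:35-19:00 (add 6h to convert from UTC-6).
Kavya in UTC: 10:10-14:05, 14:35-16:15, 16:30-17:35 (add 6h to convert from UTC-6).
Kira in UTC: 09:55-16:20, 16:30-19:00 (add 2h to convert from UTC-2).
Noa in UTC: 10:25-14:05, 16:15-18:40 (add 3h to convert from UTC-3).
Idris ∩ Kavya: 12:10-14:05, 14:35-15:05, 15:35-16:15, 16:30-17:35.
Idris ∩ Kavya ∩ Kira: 12:10-14:05, 14:35-15:05, 15:35-16:15, 16:30-17:35.
Idris ∩ Kavya ∩ Kira ∩ Noa: 12:10-14:05, 16:30-17:35.
So the common availability across everyone is 12:10-14:05, 16:30-17:35.
The first common window of at least 30 minutes is 12:10-14:05, so the earliest start is 12:10.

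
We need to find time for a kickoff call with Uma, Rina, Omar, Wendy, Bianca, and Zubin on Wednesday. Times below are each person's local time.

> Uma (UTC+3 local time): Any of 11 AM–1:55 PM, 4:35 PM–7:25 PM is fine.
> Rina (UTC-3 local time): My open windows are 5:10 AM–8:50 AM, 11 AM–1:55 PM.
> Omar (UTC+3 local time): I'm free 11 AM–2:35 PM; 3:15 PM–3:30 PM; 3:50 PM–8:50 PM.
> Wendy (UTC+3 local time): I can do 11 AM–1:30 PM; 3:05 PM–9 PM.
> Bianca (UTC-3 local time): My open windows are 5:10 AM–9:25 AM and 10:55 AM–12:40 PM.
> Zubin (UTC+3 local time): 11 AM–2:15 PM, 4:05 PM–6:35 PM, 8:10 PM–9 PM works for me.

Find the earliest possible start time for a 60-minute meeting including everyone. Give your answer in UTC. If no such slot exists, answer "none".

Uma in UTC: 08:00-10:55, 13:35-16:25 (subtract 3h to convert from UTC+3).
Rina in UTC: 08:10-11:50, 14:00-16:55 (add 3h to convert from UTC-3).
Omar in UTC: 08:00-11:35, 12:15-12:30, 12:50-17:50 (subtract 3h to convert from UTC+3).
Wendy in UTC: 08:00-10:30, 12:05-18:00 (subtract 3h to convert from UTC+3).
Bianca in UTC: 08:10-12:25, 13:55-15:40 (add 3h to convert from UTC-3).
Zubin in UTC: 08:00-11:15, 13:05-15:35, 17:10-18:00 (subtract 3h to convert from UTC+3).
Uma ∩ Rina: 08:10-10:55, 14:00-16:25.
Uma ∩ Rina ∩ Omar: 08:10-10:55, 14:00-16:25.
Uma ∩ Rina ∩ Omar ∩ Wendy: 08:10-10:30, 14:00-16:25.
Uma ∩ Rina ∩ Omar ∩ Wendy ∩ Bianca: 08:10-10:30, 14:00-15:40.
Uma ∩ Rina ∩ Omar ∩ Wendy ∩ Bianca ∩ Zubin: 08:10-10:30, 14:00-15:35.
The first common window of at least 60 minutes is 08:10-10:30, so the earliest start is 08:10.

08:10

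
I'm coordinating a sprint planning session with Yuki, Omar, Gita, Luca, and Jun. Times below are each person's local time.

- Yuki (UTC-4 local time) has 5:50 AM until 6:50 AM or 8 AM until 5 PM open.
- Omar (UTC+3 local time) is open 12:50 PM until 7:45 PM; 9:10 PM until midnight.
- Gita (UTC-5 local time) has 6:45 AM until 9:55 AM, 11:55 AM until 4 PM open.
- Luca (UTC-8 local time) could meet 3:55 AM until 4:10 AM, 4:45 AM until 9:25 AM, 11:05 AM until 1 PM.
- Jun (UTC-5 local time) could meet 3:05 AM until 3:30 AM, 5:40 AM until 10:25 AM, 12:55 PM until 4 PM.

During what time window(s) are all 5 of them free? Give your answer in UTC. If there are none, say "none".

Yuki in UTC: 09:50-10:50, 12:00-21:00 (add 4h to convert from UTC-4).
Omar in UTC: 09:50-16:45, 18:10-21:00 (subtract 3h to convert from UTC+3).
Gita in UTC: 11:45-14:55, 16:55-21:00 (add 5h to convert from UTC-5).
Luca in UTC: 11:55-12:10, 12:45-17:25, 19:05-21:00 (add 8h to convert from UTC-8).
Jun in UTC: 08:05-08:30, 10:40-15:25, 17:55-21:00 (add 5h to convert from UTC-5).
Yuki ∩ Omar: 09:50-10:50, 12:00-16:45, 18:10-21:00.
Yuki ∩ Omar ∩ Gita: 12:00-14:55, 18:10-21:00.
Yuki ∩ Omar ∩ Gita ∩ Luca: 12:00-12:10, 12:45-14:55, 19:05-21:00.
Yuki ∩ Omar ∩ Gita ∩ Luca ∩ Jun: 12:00-12:10, 12:45-14:55, 19:05-21:00.

12:00-12:10, 12:45-14:55, 19:05-21:00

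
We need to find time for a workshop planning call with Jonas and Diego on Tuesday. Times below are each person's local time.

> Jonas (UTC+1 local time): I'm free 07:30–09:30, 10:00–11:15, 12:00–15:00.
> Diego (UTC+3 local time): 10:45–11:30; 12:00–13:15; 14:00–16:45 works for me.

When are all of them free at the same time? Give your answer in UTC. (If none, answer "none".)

07:45-08:30, 09:00-10:15, 11:00-13:45

Jonas in UTC: 06:30-08:30, 09:00-10:15, 11:00-14:00 (subtract 1h to convert from UTC+1).
Diego in UTC: 07:45-08:30, 09:00-10:15, 11:00-13:45 (subtract 3h to convert from UTC+3).
Jonas ∩ Diego: 07:45-08:30, 09:00-10:15, 11:00-13:45.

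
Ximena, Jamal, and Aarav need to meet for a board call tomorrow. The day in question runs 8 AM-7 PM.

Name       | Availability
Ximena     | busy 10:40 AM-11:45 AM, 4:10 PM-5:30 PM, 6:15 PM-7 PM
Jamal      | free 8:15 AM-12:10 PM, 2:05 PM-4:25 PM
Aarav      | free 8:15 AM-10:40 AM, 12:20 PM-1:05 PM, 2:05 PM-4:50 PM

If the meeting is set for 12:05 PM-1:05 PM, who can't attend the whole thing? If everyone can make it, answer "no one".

Aarav, Jamal

Ximena free: 08:00-10:40, 11:45-16:10, 17:30-18:15 (invert busy blocks within the working day).
Jamal free: 08:15-12:10, 14:05-16:25.
Aarav free: 08:15-10:40, 12:20-13:05, 14:05-16:50.
Ximena: free for 12:05-13:05. Jamal: not fully free for 12:05-13:05. Aarav: not fully free for 12:05-13:05.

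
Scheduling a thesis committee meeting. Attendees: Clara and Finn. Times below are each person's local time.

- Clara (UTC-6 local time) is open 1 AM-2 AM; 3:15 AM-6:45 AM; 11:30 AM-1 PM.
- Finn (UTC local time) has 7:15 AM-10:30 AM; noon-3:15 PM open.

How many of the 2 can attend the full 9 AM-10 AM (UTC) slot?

1

Clara in UTC: 07:00-08:00, 09:15-12:45, 17:30-19:00 (add 6h to convert from UTC-6).
Finn in UTC: 07:15-10:30, 12:00-15:15.
Finn can make the full 09:00-10:00 slot — that's 1.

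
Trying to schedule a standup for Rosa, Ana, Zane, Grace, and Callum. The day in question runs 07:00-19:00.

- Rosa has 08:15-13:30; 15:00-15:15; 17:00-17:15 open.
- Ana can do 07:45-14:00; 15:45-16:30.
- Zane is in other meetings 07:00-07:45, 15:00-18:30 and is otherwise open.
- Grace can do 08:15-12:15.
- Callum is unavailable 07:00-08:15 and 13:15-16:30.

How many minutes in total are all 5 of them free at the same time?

240

Rosa free: 08:15-13:30, 15:00-15:15, 17:00-17:15.
Ana free: 07:45-14:00, 15:45-16:30.
Zane free: 07:45-15:00, 18:30-19:00 (invert busy blocks within the working day).
Grace free: 08:15-12:15.
Callum free: 08:15-13:15, 16:30-19:00 (invert busy blocks within the working day).
Rosa ∩ Ana: 08:15-13:30.
Rosa ∩ Ana ∩ Zane: 08:15-13:30.
Rosa ∩ Ana ∩ Zane ∩ Grace: 08:15-12:15.
Rosa ∩ Ana ∩ Zane ∩ Grace ∩ Callum: 08:15-12:15.
That's a single block of 240 minutes.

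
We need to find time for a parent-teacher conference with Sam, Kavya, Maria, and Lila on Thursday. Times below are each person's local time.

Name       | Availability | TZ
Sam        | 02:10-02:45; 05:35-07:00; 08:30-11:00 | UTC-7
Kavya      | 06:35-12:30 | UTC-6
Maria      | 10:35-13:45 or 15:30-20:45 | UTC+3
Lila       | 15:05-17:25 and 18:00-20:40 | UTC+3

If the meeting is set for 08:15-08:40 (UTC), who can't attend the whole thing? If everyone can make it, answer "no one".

Sam in UTC: 09:10-09:45, 12:35-14:00, 15:30-18:00 (add 7h to convert from UTC-7).
Kavya in UTC: 12:35-18:30 (add 6h to convert from UTC-6).
Maria in UTC: 07:35-10:45, 12:30-17:45 (subtract 3h to convert from UTC+3).
Lila in UTC: 12:05-14:25, 15:00-17:40 (subtract 3h to convert from UTC+3).
Sam: not fully free for 08:15-08:40. Kavya: not fully free for 08:15-08:40. Maria: free for 08:15-08:40. Lila: not fully free for 08:15-08:40.

Kavya, Lila, Sam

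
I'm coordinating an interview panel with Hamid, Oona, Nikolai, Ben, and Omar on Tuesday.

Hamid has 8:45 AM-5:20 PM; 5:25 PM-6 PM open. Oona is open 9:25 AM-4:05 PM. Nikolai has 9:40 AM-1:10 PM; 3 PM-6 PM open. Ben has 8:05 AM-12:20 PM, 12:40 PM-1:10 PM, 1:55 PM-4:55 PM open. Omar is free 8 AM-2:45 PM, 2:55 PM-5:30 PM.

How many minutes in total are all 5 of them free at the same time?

Hamid ∩ Oona: 09:25-16:05.
Hamid ∩ Oona ∩ Nikolai: 09:40-13:10, 15:00-16:05.
Hamid ∩ Oona ∩ Nikolai ∩ Ben: 09:40-12:20, 12:40-13:10, 15:00-16:05.
Hamid ∩ Oona ∩ Nikolai ∩ Ben ∩ Omar: 09:40-12:20, 12:40-13:10, 15:00-16:05.
Summing the common windows: 160 + 30 + 65 = 255 minutes.

255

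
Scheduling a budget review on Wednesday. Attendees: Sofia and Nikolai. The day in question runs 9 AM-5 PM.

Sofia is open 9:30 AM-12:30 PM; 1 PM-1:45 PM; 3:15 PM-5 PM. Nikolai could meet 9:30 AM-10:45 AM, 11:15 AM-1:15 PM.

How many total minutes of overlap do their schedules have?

Sofia ∩ Nikolai: 09:30-10:45, 11:15-12:30, 13:00-13:15.
Those are the intersection windows.
Summing the common windows: 75 + 75 + 15 = 165 minutes.

165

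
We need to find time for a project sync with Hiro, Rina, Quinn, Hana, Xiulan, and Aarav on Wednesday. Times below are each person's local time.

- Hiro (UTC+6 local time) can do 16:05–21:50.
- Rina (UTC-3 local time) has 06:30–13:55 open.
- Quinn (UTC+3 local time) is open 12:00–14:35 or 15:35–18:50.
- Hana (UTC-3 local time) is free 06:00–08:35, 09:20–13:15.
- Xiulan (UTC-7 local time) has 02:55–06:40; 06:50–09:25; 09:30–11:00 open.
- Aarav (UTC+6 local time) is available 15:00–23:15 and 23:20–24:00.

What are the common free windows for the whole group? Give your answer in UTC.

Hiro in UTC: 10:05-15:50 (subtract 6h to convert from UTC+6).
Rina in UTC: 09:30-16:55 (add 3h to convert from UTC-3).
Quinn in UTC: 09:00-11:35, 12:35-15:50 (subtract 3h to convert from UTC+3).
Hana in UTC: 09:00-11:35, 12:20-16:15 (add 3h to convert from UTC-3).
Xiulan in UTC: 09:55-13:40, 13:50-16:25, 16:30-18:00 (add 7h to convert from UTC-7).
Aarav in UTC: 09:00-17:15, 17:20-18:00 (subtract 6h to convert from UTC+6).
Hiro ∩ Rina: 10:05-15:50.
Hiro ∩ Rina ∩ Quinn: 10:05-11:35, 12:35-15:50.
Hiro ∩ Rina ∩ Quinn ∩ Hana: 10:05-11:35, 12:35-15:50.
Hiro ∩ Rina ∩ Quinn ∩ Hana ∩ Xiulan: 10:05-11:35, 12:35-13:40, 13:50-15:50.
Hiro ∩ Rina ∩ Quinn ∩ Hana ∩ Xiulan ∩ Aarav: 10:05-11:35, 12:35-13:40, 13:50-15:50.
Those are the intersection windows.

10:05-11:35, 12:35-13:40, 13:50-15:50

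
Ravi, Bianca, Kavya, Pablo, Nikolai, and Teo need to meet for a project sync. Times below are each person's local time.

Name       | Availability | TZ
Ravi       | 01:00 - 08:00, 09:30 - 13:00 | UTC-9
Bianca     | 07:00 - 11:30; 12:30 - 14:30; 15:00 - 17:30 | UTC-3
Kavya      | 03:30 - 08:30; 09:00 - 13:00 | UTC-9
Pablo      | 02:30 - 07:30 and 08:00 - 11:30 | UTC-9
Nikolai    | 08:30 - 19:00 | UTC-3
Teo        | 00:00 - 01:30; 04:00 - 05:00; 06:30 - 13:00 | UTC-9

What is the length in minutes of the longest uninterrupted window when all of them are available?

120

Ravi in UTC: 10:00-17:00, 18:30-22:00 (add 9h to convert from UTC-9).
Bianca in UTC: 10:00-14:30, 15:30-17:30, 18:00-20:30 (add 3h to convert from UTC-3).
Kavya in UTC: 12:30-17:30, 18:00-22:00 (add 9h to convert from UTC-9).
Pablo in UTC: 11:30-16:30, 17:00-20:30 (add 9h to convert from UTC-9).
Nikolai in UTC: 11:30-22:00 (add 3h to convert from UTC-3).
Teo in UTC: 09:00-10:30, 13:00-14:00, 15:30-22:00 (add 9h to convert from UTC-9).
Ravi ∩ Bianca: 10:00-14:30, 15:30-17:00, 18:30-20:30.
Ravi ∩ Bianca ∩ Kavya: 12:30-14:30, 15:30-17:00, 18:30-20:30.
Ravi ∩ Bianca ∩ Kavya ∩ Pablo: 12:30-14:30, 15:30-16:30, 18:30-20:30.
Ravi ∩ Bianca ∩ Kavya ∩ Pablo ∩ Nikolai: 12:30-14:30, 15:30-16:30, 18:30-20:30.
Ravi ∩ Bianca ∩ Kavya ∩ Pablo ∩ Nikolai ∩ Teo: 13:00-14:00, 15:30-16:30, 18:30-20:30.
The longest is 18:30-20:30 at 120 minutes.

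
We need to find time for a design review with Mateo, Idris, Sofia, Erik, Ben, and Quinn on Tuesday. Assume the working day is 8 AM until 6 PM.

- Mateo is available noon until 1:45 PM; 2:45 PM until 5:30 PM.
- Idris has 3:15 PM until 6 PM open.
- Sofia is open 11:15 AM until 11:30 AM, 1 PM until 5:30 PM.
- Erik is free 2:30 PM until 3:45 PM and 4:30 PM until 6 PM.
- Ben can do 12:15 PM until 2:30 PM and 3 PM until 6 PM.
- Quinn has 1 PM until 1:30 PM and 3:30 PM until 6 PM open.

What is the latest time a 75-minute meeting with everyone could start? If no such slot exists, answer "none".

Mateo ∩ Idris: 15:15-17:30.
Mateo ∩ Idris ∩ Sofia: 15:15-17:30.
Mateo ∩ Idris ∩ Sofia ∩ Erik: 15:15-15:45, 16:30-17:30.
Mateo ∩ Idris ∩ Sofia ∩ Erik ∩ Ben: 15:15-15:45, 16:30-17:30.
Mateo ∩ Idris ∩ Sofia ∩ Erik ∩ Ben ∩ Quinn: 15:30-15:45, 16:30-17:30.
No common window is at least 75 minutes long.

none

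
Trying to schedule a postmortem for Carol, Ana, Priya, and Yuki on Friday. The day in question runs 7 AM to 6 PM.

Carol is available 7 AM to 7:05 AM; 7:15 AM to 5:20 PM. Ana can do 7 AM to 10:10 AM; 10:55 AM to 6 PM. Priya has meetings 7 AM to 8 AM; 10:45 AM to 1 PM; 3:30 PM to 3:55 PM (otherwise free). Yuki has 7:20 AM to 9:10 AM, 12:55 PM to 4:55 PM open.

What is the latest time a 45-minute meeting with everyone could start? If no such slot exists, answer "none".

16:10

Carol free: 07:00-07:05, 07:15-17:20.
Ana free: 07:00-10:10, 10:55-18:00.
Priya free: 08:00-10:45, 13:00-15:30, 15:55-18:00 (invert busy blocks within the working day).
Yuki free: 07:20-09:10, 12:55-16:55.
Carol ∩ Ana: 07:00-07:05, 07:15-10:10, 10:55-17:20.
Carol ∩ Ana ∩ Priya: 08:00-10:10, 13:00-15:30, 15:55-17:20.
Carol ∩ Ana ∩ Priya ∩ Yuki: 08:00-09:10, 13:00-15:30, 15:55-16:55.
Those are the intersection windows.
The last common window of at least 45 minutes is 15:55-16:55; a 45-minute meeting can start as late as 16:10 and still end by 16:55.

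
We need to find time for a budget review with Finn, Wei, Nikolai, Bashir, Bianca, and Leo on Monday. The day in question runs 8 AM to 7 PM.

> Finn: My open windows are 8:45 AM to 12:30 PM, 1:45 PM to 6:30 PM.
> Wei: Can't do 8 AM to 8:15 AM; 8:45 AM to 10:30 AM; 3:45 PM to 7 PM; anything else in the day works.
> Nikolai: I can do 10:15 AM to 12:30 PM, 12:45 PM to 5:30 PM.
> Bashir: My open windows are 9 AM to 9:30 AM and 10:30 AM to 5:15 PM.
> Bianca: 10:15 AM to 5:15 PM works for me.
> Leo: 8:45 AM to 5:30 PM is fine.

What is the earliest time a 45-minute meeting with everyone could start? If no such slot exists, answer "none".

Finn free: 08:45-12:30, 13:45-18:30.
Wei free: 08:15-08:45, 10:30-15:45 (invert busy blocks within the working day).
Nikolai free: 10:15-12:30, 12:45-17:30.
Bashir free: 09:00-09:30, 10:30-17:15.
Bianca free: 10:15-17:15.
Leo free: 08:45-17:30.
Finn ∩ Wei: 10:30-12:30, 13:45-15:45.
Finn ∩ Wei ∩ Nikolai: 10:30-12:30, 13:45-15:45.
Finn ∩ Wei ∩ Nikolai ∩ Bashir: 10:30-12:30, 13:45-15:45.
Finn ∩ Wei ∩ Nikolai ∩ Bashir ∩ Bianca: 10:30-12:30, 13:45-15:45.
Finn ∩ Wei ∩ Nikolai ∩ Bashir ∩ Bianca ∩ Leo: 10:30-12:30, 13:45-15:45.
Those are the intersection windows.
The first common window of at least 45 minutes is 10:30-12:30, so the earliest start is 10:30.

10:30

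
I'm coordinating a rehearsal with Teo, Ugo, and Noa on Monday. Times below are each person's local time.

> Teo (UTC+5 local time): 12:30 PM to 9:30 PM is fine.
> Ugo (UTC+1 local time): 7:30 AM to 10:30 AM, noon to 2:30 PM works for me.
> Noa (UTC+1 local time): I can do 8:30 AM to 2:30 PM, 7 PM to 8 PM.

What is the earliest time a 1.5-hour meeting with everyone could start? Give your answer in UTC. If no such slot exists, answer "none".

Teo in UTC: 07:30-16:30 (subtract 5h to convert from UTC+5).
Ugo in UTC: 06:30-09:30, 11:00-13:30 (subtract 1h to convert from UTC+1).
Noa in UTC: 07:30-13:30, 18:00-19:00 (subtract 1h to convert from UTC+1).
Teo ∩ Ugo: 07:30-09:30, 11:00-13:30.
Teo ∩ Ugo ∩ Noa: 07:30-09:30, 11:00-13:30.
The first common window of at least 90 minutes is 07:30-09:30, so the earliest start is 07:30.

07:30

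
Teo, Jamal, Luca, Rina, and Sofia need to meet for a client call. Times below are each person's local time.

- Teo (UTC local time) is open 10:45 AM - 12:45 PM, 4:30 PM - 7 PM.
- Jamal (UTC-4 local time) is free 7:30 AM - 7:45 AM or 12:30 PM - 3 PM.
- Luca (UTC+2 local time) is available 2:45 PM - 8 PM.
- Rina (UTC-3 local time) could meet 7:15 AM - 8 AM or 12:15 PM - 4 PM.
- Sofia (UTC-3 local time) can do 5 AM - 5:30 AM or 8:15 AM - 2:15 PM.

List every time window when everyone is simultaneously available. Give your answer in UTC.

Teo in UTC: 10:45-12:45, 16:30-19:00.
Jamal in UTC: 11:30-11:45, 16:30-19:00 (add 4h to convert from UTC-4).
Luca in UTC: 12:45-18:00 (subtract 2h to convert from UTC+2).
Rina in UTC: 10:15-11:00, 15:15-19:00 (add 3h to convert from UTC-3).
Sofia in UTC: 08:00-08:30, 11:15-17:15 (add 3h to convert from UTC-3).
Teo ∩ Jamal: 11:30-11:45, 16:30-19:00.
Teo ∩ Jamal ∩ Luca: 16:30-18:00.
Teo ∩ Jamal ∩ Luca ∩ Rina: 16:30-18:00.
Teo ∩ Jamal ∩ Luca ∩ Rina ∩ Sofia: 16:30-17:15.

16:30-17:15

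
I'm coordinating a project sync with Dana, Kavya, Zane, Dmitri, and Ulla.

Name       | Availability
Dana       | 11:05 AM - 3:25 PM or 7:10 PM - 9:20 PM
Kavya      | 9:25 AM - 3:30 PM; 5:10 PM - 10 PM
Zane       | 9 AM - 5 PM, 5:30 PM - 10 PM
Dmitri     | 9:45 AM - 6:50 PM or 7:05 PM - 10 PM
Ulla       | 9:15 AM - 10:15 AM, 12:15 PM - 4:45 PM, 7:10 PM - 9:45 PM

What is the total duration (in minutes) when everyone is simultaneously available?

320

Dana ∩ Kavya: 11:05-15:25, 19:10-21:20.
Dana ∩ Kavya ∩ Zane: 11:05-15:25, 19:10-21:20.
Dana ∩ Kavya ∩ Zane ∩ Dmitri: 11:05-15:25, 19:10-21:20.
Dana ∩ Kavya ∩ Zane ∩ Dmitri ∩ Ulla: 12:15-15:25, 19:10-21:20.
Summing the common windows: 190 + 130 = 320 minutes.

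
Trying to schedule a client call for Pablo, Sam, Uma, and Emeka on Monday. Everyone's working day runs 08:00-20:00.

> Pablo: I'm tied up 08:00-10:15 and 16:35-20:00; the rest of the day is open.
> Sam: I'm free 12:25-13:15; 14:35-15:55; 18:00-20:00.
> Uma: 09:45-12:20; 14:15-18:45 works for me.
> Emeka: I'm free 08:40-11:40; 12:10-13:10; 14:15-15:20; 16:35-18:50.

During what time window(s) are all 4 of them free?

14:35-15:20

Pablo free: 10:15-16:35 (invert busy blocks within the working day).
Sam free: 12:25-13:15, 14:35-15:55, 18:00-20:00.
Uma free: 09:45-12:20, 14:15-18:45.
Emeka free: 08:40-11:40, 12:10-13:10, 14:15-15:20, 16:35-18:50.
Pablo ∩ Sam: 12:25-13:15, 14:35-15:55.
Pablo ∩ Sam ∩ Uma: 14:35-15:55.
Pablo ∩ Sam ∩ Uma ∩ Emeka: 14:35-15:20.
So the common availability across everyone is 14:35-15:20.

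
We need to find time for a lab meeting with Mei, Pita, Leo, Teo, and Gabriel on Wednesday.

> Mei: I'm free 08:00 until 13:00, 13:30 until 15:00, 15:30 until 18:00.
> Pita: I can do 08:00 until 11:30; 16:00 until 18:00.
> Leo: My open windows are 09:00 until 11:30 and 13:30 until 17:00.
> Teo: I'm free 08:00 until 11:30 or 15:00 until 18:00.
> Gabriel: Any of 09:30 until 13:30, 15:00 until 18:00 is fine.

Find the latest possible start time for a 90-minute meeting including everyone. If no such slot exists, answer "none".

Mei ∩ Pita: 08:00-11:30, 16:00-18:00.
Mei ∩ Pita ∩ Leo: 09:00-11:30, 16:00-17:00.
Mei ∩ Pita ∩ Leo ∩ Teo: 09:00-11:30, 16:00-17:00.
Mei ∩ Pita ∩ Leo ∩ Teo ∩ Gabriel: 09:30-11:30, 16:00-17:00.
The last common window of at least 90 minutes is 09:30-11:30; a 90-minute meeting can start as late as 10:00 and still end by 11:30.

10:00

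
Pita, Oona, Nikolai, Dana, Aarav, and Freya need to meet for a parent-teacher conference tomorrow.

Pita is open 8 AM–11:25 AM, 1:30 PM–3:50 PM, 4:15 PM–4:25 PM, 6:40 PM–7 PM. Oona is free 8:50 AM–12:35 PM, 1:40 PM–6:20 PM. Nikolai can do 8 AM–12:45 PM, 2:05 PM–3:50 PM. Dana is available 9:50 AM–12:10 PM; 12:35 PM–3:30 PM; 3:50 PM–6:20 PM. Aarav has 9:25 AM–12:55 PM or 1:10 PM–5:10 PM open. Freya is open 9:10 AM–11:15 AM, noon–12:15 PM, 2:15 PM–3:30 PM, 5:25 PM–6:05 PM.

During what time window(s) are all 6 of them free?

09:50-11:15, 14:15-15:30

Pita ∩ Oona: 08:50-11:25, 13:40-15:50, 16:15-16:25.
Pita ∩ Oona ∩ Nikolai: 08:50-11:25, 14:05-15:50.
Pita ∩ Oona ∩ Nikolai ∩ Dana: 09:50-11:25, 14:05-15:30.
Pita ∩ Oona ∩ Nikolai ∩ Dana ∩ Aarav: 09:50-11:25, 14:05-15:30.
Pita ∩ Oona ∩ Nikolai ∩ Dana ∩ Aarav ∩ Freya: 09:50-11:15, 14:15-15:30.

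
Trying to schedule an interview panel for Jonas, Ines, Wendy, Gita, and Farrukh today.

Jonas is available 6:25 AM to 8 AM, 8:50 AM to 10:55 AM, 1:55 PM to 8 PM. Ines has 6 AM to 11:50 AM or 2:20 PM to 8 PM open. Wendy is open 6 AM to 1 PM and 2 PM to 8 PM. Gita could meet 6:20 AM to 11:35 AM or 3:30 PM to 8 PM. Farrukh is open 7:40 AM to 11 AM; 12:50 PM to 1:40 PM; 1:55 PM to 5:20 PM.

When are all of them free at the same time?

07:40-08:00, 08:50-10:55, 15:30-17:20

Jonas ∩ Ines: 06:25-08:00, 08:50-10:55, 14:20-20:00.
Jonas ∩ Ines ∩ Wendy: 06:25-08:00, 08:50-10:55, 14:20-20:00.
Jonas ∩ Ines ∩ Wendy ∩ Gita: 06:25-08:00, 08:50-10:55, 15:30-20:00.
Jonas ∩ Ines ∩ Wendy ∩ Gita ∩ Farrukh: 07:40-08:00, 08:50-10:55, 15:30-17:20.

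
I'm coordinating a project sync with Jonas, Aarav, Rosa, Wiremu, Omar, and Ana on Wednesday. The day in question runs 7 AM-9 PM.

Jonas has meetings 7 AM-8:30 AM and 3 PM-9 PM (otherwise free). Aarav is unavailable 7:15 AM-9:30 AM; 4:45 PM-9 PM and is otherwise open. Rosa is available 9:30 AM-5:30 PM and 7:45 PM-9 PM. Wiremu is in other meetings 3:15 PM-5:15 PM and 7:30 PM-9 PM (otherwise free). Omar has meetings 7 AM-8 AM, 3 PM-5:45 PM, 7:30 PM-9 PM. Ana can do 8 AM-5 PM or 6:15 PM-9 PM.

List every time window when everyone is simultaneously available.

Jonas free: 08:30-15:00 (invert busy blocks within the working day).
Aarav free: 07:00-07:15, 09:30-16:45 (invert busy blocks within the working day).
Rosa free: 09:30-17:30, 19:45-21:00.
Wiremu free: 07:00-15:15, 17:15-19:30 (invert busy blocks within the working day).
Omar free: 08:00-15:00, 17:45-19:30 (invert busy blocks within the working day).
Ana free: 08:00-17:00, 18:15-21:00.
Jonas ∩ Aarav: 09:30-15:00.
Jonas ∩ Aarav ∩ Rosa: 09:30-15:00.
Jonas ∩ Aarav ∩ Rosa ∩ Wiremu: 09:30-15:00.
Jonas ∩ Aarav ∩ Rosa ∩ Wiremu ∩ Omar: 09:30-15:00.
Jonas ∩ Aarav ∩ Rosa ∩ Wiremu ∩ Omar ∩ Ana: 09:30-15:00.

09:30-15:00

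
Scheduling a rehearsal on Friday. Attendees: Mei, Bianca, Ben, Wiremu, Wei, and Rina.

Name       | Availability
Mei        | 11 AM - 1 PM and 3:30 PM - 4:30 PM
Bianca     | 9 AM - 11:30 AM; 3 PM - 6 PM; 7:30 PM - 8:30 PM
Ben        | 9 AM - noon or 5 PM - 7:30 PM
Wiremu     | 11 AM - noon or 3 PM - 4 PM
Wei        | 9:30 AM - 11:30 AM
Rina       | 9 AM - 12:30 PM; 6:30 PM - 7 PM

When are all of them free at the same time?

11:00-11:30

Mei ∩ Bianca: 11:00-11:30, 15:30-16:30.
Mei ∩ Bianca ∩ Ben: 11:00-11:30.
Mei ∩ Bianca ∩ Ben ∩ Wiremu: 11:00-11:30.
Mei ∩ Bianca ∩ Ben ∩ Wiremu ∩ Wei: 11:00-11:30.
Mei ∩ Bianca ∩ Ben ∩ Wiremu ∩ Wei ∩ Rina: 11:00-11:30.
Those are the intersection windows.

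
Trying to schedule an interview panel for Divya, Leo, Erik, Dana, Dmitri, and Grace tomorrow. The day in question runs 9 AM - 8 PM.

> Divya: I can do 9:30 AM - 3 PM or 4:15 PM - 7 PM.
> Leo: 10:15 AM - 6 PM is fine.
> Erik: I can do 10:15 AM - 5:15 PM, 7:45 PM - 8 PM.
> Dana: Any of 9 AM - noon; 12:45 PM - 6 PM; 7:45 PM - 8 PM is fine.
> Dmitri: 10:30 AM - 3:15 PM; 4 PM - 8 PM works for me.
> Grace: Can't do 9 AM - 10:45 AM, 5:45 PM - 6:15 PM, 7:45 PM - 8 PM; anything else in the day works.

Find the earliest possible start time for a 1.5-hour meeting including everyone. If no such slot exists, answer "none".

Divya free: 09:30-15:00, 16:15-19:00.
Leo free: 10:15-18:00.
Erik free: 10:15-17:15, 19:45-20:00.
Dana free: 09:00-12:00, 12:45-18:00, 19:45-20:00.
Dmitri free: 10:30-15:15, 16:00-20:00.
Grace free: 10:45-17:45, 18:15-19:45 (invert busy blocks within the working day).
Divya ∩ Leo: 10:15-15:00, 16:15-18:00.
Divya ∩ Leo ∩ Erik: 10:15-15:00, 16:15-17:15.
Divya ∩ Leo ∩ Erik ∩ Dana: 10:15-12:00, 12:45-15:00, 16:15-17:15.
Divya ∩ Leo ∩ Erik ∩ Dana ∩ Dmitri: 10:30-12:00, 12:45-15:00, 16:15-17:15.
Divya ∩ Leo ∩ Erik ∩ Dana ∩ Dmitri ∩ Grace: 10:45-12:00, 12:45-15:00, 16:15-17:15.
The first common window of at least 90 minutes is 12:45-15:00, so the earliest start is 12:45.

12:45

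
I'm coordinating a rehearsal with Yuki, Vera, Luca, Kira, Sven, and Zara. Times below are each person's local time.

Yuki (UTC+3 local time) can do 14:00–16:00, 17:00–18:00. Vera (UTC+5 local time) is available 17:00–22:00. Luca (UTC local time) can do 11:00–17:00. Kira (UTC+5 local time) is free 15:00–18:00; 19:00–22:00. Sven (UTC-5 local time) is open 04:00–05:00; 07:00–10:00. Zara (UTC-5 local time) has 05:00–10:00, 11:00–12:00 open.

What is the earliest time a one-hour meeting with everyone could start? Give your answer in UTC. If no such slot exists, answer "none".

12:00

Yuki in UTC: 11:00-13:00, 14:00-15:00 (subtract 3h to convert from UTC+3).
Vera in UTC: 12:00-17:00 (subtract 5h to convert from UTC+5).
Luca in UTC: 11:00-17:00.
Kira in UTC: 10:00-13:00, 14:00-17:00 (subtract 5h to convert from UTC+5).
Sven in UTC: 09:00-10:00, 12:00-15:00 (add 5h to convert from UTC-5).
Zara in UTC: 10:00-15:00, 16:00-17:00 (add 5h to convert from UTC-5).
Yuki ∩ Vera: 12:00-13:00, 14:00-15:00.
Yuki ∩ Vera ∩ Luca: 12:00-13:00, 14:00-15:00.
Yuki ∩ Vera ∩ Luca ∩ Kira: 12:00-13:00, 14:00-15:00.
Yuki ∩ Vera ∩ Luca ∩ Kira ∩ Sven: 12:00-13:00, 14:00-15:00.
Yuki ∩ Vera ∩ Luca ∩ Kira ∩ Sven ∩ Zara: 12:00-13:00, 14:00-15:00.
The first common window of at least 60 minutes is 12:00-13:00, so the earliest start is 12:00.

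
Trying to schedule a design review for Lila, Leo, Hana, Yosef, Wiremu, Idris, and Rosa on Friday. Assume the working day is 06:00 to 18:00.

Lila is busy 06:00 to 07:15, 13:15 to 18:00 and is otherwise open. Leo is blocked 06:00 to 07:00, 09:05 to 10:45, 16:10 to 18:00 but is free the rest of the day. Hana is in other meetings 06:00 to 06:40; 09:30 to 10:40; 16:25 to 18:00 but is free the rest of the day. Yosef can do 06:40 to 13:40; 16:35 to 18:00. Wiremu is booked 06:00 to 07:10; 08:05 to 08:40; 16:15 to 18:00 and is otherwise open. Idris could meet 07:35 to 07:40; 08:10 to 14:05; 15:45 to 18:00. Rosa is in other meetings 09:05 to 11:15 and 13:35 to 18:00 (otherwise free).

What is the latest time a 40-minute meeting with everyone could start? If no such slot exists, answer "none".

Lila free: 07:15-13:15 (invert busy blocks within the working day).
Leo free: 07:00-09:05, 10:45-16:10 (invert busy blocks within the working day).
Hana free: 06:40-09:30, 10:40-16:25 (invert busy blocks within the working day).
Yosef free: 06:40-13:40, 16:35-18:00.
Wiremu free: 07:10-08:05, 08:40-16:15 (invert busy blocks within the working day).
Idris free: 07:35-07:40, 08:10-14:05, 15:45-18:00.
Rosa free: 06:00-09:05, 11:15-13:35 (invert busy blocks within the working day).
Lila ∩ Leo: 07:15-09:05, 10:45-13:15.
Lila ∩ Leo ∩ Hana: 07:15-09:05, 10:45-13:15.
Lila ∩ Leo ∩ Hana ∩ Yosef: 07:15-09:05, 10:45-13:15.
Lila ∩ Leo ∩ Hana ∩ Yosef ∩ Wiremu: 07:15-08:05, 08:40-09:05, 10:45-13:15.
Lila ∩ Leo ∩ Hana ∩ Yosef ∩ Wiremu ∩ Idris: 07:35-07:40, 08:40-09:05, 10:45-13:15.
Lila ∩ Leo ∩ Hana ∩ Yosef ∩ Wiremu ∩ Idris ∩ Rosa: 07:35-07:40, 08:40-09:05, 11:15-13:15.
Those are the intersection windows.
The last common window of at least 40 minutes is 11:15-13:15; a 40-minute meeting can start as late as 12:35 and still end by 13:15.

12:35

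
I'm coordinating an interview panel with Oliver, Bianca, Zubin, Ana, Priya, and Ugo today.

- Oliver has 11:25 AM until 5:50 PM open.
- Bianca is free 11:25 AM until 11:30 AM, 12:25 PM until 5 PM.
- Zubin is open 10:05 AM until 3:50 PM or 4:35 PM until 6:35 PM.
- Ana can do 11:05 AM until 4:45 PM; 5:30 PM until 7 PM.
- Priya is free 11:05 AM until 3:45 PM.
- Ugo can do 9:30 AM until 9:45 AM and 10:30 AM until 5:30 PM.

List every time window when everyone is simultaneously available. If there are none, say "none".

11:25-11:30, 12:25-15:45

Oliver ∩ Bianca: 11:25-11:30, 12:25-17:00.
Oliver ∩ Bianca ∩ Zubin: 11:25-11:30, 12:25-15:50, 16:35-17:00.
Oliver ∩ Bianca ∩ Zubin ∩ Ana: 11:25-11:30, 12:25-15:50, 16:35-16:45.
Oliver ∩ Bianca ∩ Zubin ∩ Ana ∩ Priya: 11:25-11:30, 12:25-15:45.
Oliver ∩ Bianca ∩ Zubin ∩ Ana ∩ Priya ∩ Ugo: 11:25-11:30, 12:25-15:45.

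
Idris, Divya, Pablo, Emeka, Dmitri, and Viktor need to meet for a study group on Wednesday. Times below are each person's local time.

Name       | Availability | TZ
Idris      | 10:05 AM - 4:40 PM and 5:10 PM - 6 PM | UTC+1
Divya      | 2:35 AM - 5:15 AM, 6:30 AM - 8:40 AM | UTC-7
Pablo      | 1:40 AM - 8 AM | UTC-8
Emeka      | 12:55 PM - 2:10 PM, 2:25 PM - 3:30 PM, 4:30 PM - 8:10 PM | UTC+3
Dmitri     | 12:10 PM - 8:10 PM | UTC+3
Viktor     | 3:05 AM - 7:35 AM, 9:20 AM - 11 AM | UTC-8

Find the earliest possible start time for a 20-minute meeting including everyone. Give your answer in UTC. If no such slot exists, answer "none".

Idris in UTC: 09:05-15:40, 16:10-17:00 (subtract 1h to convert from UTC+1).
Divya in UTC: 09:35-12:15, 13:30-15:40 (add 7h to convert from UTC-7).
Pablo in UTC: 09:40-16:00 (add 8h to convert from UTC-8).
Emeka in UTC: 09:55-11:10, 11:25-12:30, 13:30-17:10 (subtract 3h to convert from UTC+3).
Dmitri in UTC: 09:10-17:10 (subtract 3h to convert from UTC+3).
Viktor in UTC: 11:05-15:35, 17:20-19:00 (add 8h to convert from UTC-8).
Idris ∩ Divya: 09:35-12:15, 13:30-15:40.
Idris ∩ Divya ∩ Pablo: 09:40-12:15, 13:30-15:40.
Idris ∩ Divya ∩ Pablo ∩ Emeka: 09:55-11:10, 11:25-12:15, 13:30-15:40.
Idris ∩ Divya ∩ Pablo ∩ Emeka ∩ Dmitri: 09:55-11:10, 11:25-12:15, 13:30-15:40.
Idris ∩ Divya ∩ Pablo ∩ Emeka ∩ Dmitri ∩ Viktor: 11:05-11:10, 11:25-12:15, 13:30-15:35.
The first common window of at least 20 minutes is 11:25-12:15, so the earliest start is 11:25.

11:25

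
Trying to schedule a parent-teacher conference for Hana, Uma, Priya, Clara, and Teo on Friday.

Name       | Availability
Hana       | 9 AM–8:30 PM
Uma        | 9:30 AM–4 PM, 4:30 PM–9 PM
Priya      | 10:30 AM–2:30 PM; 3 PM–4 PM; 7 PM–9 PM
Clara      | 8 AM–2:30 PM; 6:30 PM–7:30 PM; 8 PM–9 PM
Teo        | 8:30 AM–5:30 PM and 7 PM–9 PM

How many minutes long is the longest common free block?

240

Hana ∩ Uma: 09:30-16:00, 16:30-20:30.
Hana ∩ Uma ∩ Priya: 10:30-14:30, 15:00-16:00, 19:00-20:30.
Hana ∩ Uma ∩ Priya ∩ Clara: 10:30-14:30, 19:00-19:30, 20:00-20:30.
Hana ∩ Uma ∩ Priya ∩ Clara ∩ Teo: 10:30-14:30, 19:00-19:30, 20:00-20:30.
The longest is 10:30-14:30 at 240 minutes.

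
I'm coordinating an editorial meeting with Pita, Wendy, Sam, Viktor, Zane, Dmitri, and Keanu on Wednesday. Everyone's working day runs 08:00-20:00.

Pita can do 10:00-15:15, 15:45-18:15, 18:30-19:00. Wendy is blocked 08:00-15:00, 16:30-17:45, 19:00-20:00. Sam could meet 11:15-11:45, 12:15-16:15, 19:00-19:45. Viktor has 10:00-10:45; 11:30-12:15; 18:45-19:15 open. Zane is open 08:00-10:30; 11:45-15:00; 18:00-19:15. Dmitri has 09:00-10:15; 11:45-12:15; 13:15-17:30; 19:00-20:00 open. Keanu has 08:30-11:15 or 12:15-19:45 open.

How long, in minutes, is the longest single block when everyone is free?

Pita free: 10:00-15:15, 15:45-18:15, 18:30-19:00.
Wendy free: 15:00-16:30, 17:45-19:00 (invert busy blocks within the working day).
Sam free: 11:15-11:45, 12:15-16:15, 19:00-19:45.
Viktor free: 10:00-10:45, 11:30-12:15, 18:45-19:15.
Zane free: 08:00-10:30, 11:45-15:00, 18:00-19:15.
Dmitri free: 09:00-10:15, 11:45-12:15, 13:15-17:30, 19:00-20:00.
Keanu free: 08:30-11:15, 12:15-19:45.
Pita ∩ Wendy: 15:00-15:15, 15:45-16:30, 17:45-18:15, 18:30-19:00.
Pita ∩ Wendy ∩ Sam: 15:00-15:15, 15:45-16:15.
Pita ∩ Wendy ∩ Sam ∩ Viktor: ∅.
Pita ∩ Wendy ∩ Sam ∩ Viktor ∩ Zane: ∅.
Pita ∩ Wendy ∩ Sam ∩ Viktor ∩ Zane ∩ Dmitri: ∅.
Pita ∩ Wendy ∩ Sam ∩ Viktor ∩ Zane ∩ Dmitri ∩ Keanu: ∅.
There is no time when everyone is free.
No common window exists, so the longest block is 0 minutes.

0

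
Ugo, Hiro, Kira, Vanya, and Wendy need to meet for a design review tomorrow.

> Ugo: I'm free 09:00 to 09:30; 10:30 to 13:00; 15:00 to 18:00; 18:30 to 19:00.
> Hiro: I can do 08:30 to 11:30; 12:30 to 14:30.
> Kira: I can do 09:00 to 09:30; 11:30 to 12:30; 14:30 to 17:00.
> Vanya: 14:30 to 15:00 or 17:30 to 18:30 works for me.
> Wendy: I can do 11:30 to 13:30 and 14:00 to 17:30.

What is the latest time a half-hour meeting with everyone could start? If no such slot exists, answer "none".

Ugo ∩ Hiro: 09:00-09:30, 10:30-11:30, 12:30-13:00.
Ugo ∩ Hiro ∩ Kira: 09:00-09:30.
Ugo ∩ Hiro ∩ Kira ∩ Vanya: ∅.
Ugo ∩ Hiro ∩ Kira ∩ Vanya ∩ Wendy: ∅.
There is no time when everyone is free.
No common window is at least 30 minutes long.

none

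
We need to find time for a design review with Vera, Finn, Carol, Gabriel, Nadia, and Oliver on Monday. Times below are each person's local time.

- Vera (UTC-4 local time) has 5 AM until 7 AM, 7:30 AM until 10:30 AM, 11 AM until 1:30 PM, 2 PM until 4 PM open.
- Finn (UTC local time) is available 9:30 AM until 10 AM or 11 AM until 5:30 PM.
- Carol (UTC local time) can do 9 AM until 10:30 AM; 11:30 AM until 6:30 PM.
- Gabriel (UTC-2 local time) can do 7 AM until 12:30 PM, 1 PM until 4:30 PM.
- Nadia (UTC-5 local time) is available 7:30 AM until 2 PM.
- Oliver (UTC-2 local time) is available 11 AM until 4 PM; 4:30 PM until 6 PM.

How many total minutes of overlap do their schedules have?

240

Vera in UTC: 09:00-11:00, 11:30-14:30, 15:00-17:30, 18:00-20:00 (add 4h to convert from UTC-4).
Finn in UTC: 09:30-10:00, 11:00-17:30.
Carol in UTC: 09:00-10:30, 11:30-18:30.
Gabriel in UTC: 09:00-14:30, 15:00-18:30 (add 2h to convert from UTC-2).
Nadia in UTC: 12:30-19:00 (add 5h to convert from UTC-5).
Oliver in UTC: 13:00-18:00, 18:30-20:00 (add 2h to convert from UTC-2).
Vera ∩ Finn: 09:30-10:00, 11:30-14:30, 15:00-17:30.
Vera ∩ Finn ∩ Carol: 09:30-10:00, 11:30-14:30, 15:00-17:30.
Vera ∩ Finn ∩ Carol ∩ Gabriel: 09:30-10:00, 11:30-14:30, 15:00-17:30.
Vera ∩ Finn ∩ Carol ∩ Gabriel ∩ Nadia: 12:30-14:30, 15:00-17:30.
Vera ∩ Finn ∩ Carol ∩ Gabriel ∩ Nadia ∩ Oliver: 13:00-14:30, 15:00-17:30.
Summing the common windows: 90 + 150 = 240 minutes.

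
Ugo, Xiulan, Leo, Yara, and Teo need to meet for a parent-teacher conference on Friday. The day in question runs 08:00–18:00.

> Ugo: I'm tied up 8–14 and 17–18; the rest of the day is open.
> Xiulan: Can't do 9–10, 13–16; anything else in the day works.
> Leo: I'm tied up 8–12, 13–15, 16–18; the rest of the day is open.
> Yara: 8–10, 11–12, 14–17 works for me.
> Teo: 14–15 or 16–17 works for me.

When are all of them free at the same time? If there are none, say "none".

Ugo free: 14:00-17:00 (invert busy blocks within the working day).
Xiulan free: 08:00-09:00, 10:00-13:00, 16:00-18:00 (invert busy blocks within the working day).
Leo free: 12:00-13:00, 15:00-16:00 (invert busy blocks within the working day).
Yara free: 08:00-10:00, 11:00-12:00, 14:00-17:00.
Teo free: 14:00-15:00, 16:00-17:00.
Ugo ∩ Xiulan: 16:00-17:00.
Ugo ∩ Xiulan ∩ Leo: ∅.
Ugo ∩ Xiulan ∩ Leo ∩ Yara: ∅.
Ugo ∩ Xiulan ∩ Leo ∩ Yara ∩ Teo: ∅.
There is no time when everyone is free.

none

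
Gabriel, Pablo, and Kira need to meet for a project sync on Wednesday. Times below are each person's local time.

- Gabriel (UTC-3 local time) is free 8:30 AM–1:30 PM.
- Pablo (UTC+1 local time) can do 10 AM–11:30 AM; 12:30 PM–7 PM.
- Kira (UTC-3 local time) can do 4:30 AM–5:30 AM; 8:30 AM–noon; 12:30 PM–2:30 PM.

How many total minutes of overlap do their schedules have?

Gabriel in UTC: 11:30-16:30 (add 3h to convert from UTC-3).
Pablo in UTC: 09:00-10:30, 11:30-18:00 (subtract 1h to convert from UTC+1).
Kira in UTC: 07:30-08:30, 11:30-15:00, 15:30-17:30 (add 3h to convert from UTC-3).
Gabriel ∩ Pablo: 11:30-16:30.
Gabriel ∩ Pablo ∩ Kira: 11:30-15:00, 15:30-16:30.
Summing the common windows: 210 + 60 = 270 minutes.

270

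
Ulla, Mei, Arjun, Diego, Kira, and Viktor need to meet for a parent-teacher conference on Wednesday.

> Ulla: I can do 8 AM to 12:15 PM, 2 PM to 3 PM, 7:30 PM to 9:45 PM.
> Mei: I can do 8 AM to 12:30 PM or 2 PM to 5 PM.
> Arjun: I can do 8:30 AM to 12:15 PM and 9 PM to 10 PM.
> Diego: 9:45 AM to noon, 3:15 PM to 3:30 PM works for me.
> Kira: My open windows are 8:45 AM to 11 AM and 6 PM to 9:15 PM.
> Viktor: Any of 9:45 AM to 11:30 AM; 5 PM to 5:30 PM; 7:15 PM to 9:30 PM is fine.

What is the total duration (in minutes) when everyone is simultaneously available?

75

Ulla ∩ Mei: 08:00-12:15, 14:00-15:00.
Ulla ∩ Mei ∩ Arjun: 08:30-12:15.
Ulla ∩ Mei ∩ Arjun ∩ Diego: 09:45-12:00.
Ulla ∩ Mei ∩ Arjun ∩ Diego ∩ Kira: 09:45-11:00.
Ulla ∩ Mei ∩ Arjun ∩ Diego ∩ Kira ∩ Viktor: 09:45-11:00.
That's a single block of 75 minutes.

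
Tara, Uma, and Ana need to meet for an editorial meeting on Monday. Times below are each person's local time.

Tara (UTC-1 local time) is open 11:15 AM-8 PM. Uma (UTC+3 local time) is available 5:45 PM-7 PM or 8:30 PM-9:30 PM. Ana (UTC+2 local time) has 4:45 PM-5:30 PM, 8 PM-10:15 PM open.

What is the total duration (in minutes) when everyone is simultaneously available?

75

Tara in UTC: 12:15-21:00 (add 1h to convert from UTC-1).
Uma in UTC: 14:45-16:00, 17:30-18:30 (subtract 3h to convert from UTC+3).
Ana in UTC: 14:45-15:30, 18:00-20:15 (subtract 2h to convert from UTC+2).
Tara ∩ Uma: 14:45-16:00, 17:30-18:30.
Tara ∩ Uma ∩ Ana: 14:45-15:30, 18:00-18:30.
Summing the common windows: 45 + 30 = 75 minutes.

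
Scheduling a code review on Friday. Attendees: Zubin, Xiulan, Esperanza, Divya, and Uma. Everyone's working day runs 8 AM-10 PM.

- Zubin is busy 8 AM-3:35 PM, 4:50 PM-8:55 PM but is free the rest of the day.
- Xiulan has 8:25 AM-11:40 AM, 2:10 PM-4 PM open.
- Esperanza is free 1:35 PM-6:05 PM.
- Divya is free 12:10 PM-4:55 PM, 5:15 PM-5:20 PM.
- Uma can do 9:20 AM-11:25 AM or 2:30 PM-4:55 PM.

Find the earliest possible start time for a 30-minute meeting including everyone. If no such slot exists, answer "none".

Zubin free: 15:35-16:50, 20:55-22:00 (invert busy blocks within the working day).
Xiulan free: 08:25-11:40, 14:10-16:00.
Esperanza free: 13:35-18:05.
Divya free: 12:10-16:55, 17:15-17:20.
Uma free: 09:20-11:25, 14:30-16:55.
Zubin ∩ Xiulan: 15:35-16:00.
Zubin ∩ Xiulan ∩ Esperanza: 15:35-16:00.
Zubin ∩ Xiulan ∩ Esperanza ∩ Divya: 15:35-16:00.
Zubin ∩ Xiulan ∩ Esperanza ∩ Divya ∩ Uma: 15:35-16:00.
Those are the intersection windows.
No common window is at least 30 minutes long.

none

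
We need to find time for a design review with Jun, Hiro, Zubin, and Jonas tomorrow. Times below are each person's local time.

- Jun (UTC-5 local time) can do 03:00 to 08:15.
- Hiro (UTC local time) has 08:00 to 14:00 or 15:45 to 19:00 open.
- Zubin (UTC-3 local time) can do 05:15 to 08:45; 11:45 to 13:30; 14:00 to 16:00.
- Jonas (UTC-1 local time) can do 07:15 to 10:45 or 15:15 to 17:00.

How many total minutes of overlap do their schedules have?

Jun in UTC: 08:00-13:15 (add 5h to convert from UTC-5).
Hiro in UTC: 08:00-14:00, 15:45-19:00.
Zubin in UTC: 08:15-11:45, 14:45-16:30, 17:00-19:00 (add 3h to convert from UTC-3).
Jonas in UTC: 08:15-11:45, 16:15-18:00 (add 1h to convert from UTC-1).
Jun ∩ Hiro: 08:00-13:15.
Jun ∩ Hiro ∩ Zubin: 08:15-11:45.
Jun ∩ Hiro ∩ Zubin ∩ Jonas: 08:15-11:45.
Those are the intersection windows.
That's a single block of 210 minutes.

210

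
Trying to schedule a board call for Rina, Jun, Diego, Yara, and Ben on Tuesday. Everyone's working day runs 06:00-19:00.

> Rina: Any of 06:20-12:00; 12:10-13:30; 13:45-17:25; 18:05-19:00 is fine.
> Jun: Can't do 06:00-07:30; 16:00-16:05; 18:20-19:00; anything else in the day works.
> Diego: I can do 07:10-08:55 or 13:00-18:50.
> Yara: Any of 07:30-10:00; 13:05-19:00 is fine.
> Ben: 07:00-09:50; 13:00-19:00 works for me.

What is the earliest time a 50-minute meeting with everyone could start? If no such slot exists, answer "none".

07:30

Rina free: 06:20-12:00, 12:10-13:30, 13:45-17:25, 18:05-19:00.
Jun free: 07:30-16:00, 16:05-18:20 (invert busy blocks within the working day).
Diego free: 07:10-08:55, 13:00-18:50.
Yara free: 07:30-10:00, 13:05-19:00.
Ben free: 07:00-09:50, 13:00-19:00.
Rina ∩ Jun: 07:30-12:00, 12:10-13:30, 13:45-16:00, 16:05-17:25, 18:05-18:20.
Rina ∩ Jun ∩ Diego: 07:30-08:55, 13:00-13:30, 13:45-16:00, 16:05-17:25, 18:05-18:20.
Rina ∩ Jun ∩ Diego ∩ Yara: 07:30-08:55, 13:05-13:30, 13:45-16:00, 16:05-17:25, 18:05-18:20.
Rina ∩ Jun ∩ Diego ∩ Yara ∩ Ben: 07:30-08:55, 13:05-13:30, 13:45-16:00, 16:05-17:25, 18:05-18:20.
The first common window of at least 50 minutes is 07:30-08:55, so the earliest start is 07:30.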